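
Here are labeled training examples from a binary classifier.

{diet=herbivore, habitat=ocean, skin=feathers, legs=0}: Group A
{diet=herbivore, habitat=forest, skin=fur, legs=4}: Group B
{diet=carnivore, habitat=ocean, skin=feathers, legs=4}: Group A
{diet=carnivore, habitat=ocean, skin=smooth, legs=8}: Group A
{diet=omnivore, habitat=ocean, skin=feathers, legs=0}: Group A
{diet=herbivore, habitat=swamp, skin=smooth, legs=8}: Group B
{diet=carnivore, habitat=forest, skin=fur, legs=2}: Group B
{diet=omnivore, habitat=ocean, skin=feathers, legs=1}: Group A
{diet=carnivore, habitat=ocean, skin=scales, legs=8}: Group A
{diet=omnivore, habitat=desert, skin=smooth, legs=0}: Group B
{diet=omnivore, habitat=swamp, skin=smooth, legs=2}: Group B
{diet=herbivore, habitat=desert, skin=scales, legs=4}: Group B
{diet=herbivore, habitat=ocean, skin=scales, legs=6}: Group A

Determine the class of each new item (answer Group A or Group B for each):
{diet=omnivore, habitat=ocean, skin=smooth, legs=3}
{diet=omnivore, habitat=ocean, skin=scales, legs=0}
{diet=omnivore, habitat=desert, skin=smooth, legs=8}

Group A, Group A, Group B

The rule appears to be: habitat is ocean.
{diet=omnivore, habitat=ocean, skin=smooth, legs=3} — habitat is ocean, hence Group A.
{diet=omnivore, habitat=ocean, skin=scales, legs=0} — habitat is ocean, hence Group A.
{diet=omnivore, habitat=desert, skin=smooth, legs=8} — habitat is desert, hence Group B.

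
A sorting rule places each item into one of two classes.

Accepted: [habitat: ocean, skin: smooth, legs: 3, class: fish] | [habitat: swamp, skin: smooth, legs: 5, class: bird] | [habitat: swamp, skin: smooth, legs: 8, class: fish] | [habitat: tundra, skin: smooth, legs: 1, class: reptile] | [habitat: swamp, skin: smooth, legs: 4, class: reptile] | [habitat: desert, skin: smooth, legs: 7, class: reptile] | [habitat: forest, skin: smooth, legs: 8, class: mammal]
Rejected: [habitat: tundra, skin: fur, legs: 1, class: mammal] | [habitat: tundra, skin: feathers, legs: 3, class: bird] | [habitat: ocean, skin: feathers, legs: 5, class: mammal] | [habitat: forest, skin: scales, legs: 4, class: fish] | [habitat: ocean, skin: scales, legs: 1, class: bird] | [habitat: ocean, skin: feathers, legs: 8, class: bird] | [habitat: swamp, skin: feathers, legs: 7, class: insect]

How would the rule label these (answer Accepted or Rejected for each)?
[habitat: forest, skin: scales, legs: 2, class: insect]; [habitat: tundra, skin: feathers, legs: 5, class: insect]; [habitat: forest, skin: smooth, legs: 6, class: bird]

A rule that fits every label: skin is smooth — true of each 'Accepted' example, false of each 'Rejected' one.
[habitat: forest, skin: scales, legs: 2, class: insect]: skin is scales, doesn't qualify → Rejected. [habitat: tundra, skin: feathers, legs: 5, class: insect]: skin is feathers, doesn't qualify → Rejected. [habitat: forest, skin: smooth, legs: 6, class: bird]: skin is smooth, meets the rule → Accepted.

Rejected, Rejected, Accepted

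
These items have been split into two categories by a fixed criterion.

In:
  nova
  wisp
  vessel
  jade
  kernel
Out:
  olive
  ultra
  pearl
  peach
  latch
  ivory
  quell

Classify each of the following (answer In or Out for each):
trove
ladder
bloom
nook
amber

Out, In, Out, In, Out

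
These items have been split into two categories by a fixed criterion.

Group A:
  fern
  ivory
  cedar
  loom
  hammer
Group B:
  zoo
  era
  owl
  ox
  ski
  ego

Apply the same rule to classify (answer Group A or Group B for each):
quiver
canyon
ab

Group A, Group A, Group B

The rule appears to be: length ≥ 4.
quiver — length 6, hence Group A. canyon — length 6, hence Group A. ab — length 2, hence Group B.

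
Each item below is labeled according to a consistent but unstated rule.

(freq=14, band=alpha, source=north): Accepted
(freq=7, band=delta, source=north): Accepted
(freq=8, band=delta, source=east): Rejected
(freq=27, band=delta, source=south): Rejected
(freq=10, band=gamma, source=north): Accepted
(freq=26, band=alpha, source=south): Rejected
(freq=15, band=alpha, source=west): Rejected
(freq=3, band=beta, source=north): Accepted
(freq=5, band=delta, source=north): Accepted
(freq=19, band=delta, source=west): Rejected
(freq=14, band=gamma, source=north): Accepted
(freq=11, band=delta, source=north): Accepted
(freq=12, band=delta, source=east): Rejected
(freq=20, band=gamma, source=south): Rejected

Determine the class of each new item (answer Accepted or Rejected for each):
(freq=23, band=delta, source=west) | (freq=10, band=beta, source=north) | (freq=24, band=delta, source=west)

The simplest hypothesis consistent with all the labels is: source is north.
(freq=23, band=delta, source=west): Rejected (source is west).
(freq=10, band=beta, source=north): Accepted (source is north).
(freq=24, band=delta, source=west): Rejected (source is west).

Rejected, Accepted, Rejected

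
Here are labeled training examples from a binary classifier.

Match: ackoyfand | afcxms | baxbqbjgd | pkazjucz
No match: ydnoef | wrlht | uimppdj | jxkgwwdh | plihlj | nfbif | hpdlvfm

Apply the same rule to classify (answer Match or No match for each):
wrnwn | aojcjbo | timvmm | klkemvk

No match, Match, No match, No match

The distinguishing property — contains 'a' — holds for all the 'Match' cases and none of the 'No match' cases.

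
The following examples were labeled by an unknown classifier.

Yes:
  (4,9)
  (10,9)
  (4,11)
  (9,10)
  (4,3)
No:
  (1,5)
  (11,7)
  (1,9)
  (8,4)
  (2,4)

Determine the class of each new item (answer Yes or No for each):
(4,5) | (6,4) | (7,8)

Yes, No, Yes

One predicate separates the groups cleanly: sum is odd.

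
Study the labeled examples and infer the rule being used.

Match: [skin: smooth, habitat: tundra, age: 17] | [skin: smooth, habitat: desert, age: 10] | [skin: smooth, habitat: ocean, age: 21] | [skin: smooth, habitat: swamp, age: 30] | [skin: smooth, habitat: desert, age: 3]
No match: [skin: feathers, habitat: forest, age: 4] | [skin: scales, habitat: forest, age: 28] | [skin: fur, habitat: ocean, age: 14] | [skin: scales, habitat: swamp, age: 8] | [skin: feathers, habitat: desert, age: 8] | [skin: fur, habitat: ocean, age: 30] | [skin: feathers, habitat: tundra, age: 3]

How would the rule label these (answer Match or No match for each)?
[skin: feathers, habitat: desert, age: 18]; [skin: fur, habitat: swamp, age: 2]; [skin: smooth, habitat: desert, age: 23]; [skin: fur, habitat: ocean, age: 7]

No match, No match, Match, No match

All 'Match' examples share one property — skin is smooth — and every 'No match' example lacks it.
[skin: feathers, habitat: desert, age: 18] → skin is feathers → No match.
[skin: fur, habitat: swamp, age: 2] → skin is fur → No match.
[skin: smooth, habitat: desert, age: 23] → skin is smooth → Match.
[skin: fur, habitat: ocean, age: 7] → skin is fur → No match.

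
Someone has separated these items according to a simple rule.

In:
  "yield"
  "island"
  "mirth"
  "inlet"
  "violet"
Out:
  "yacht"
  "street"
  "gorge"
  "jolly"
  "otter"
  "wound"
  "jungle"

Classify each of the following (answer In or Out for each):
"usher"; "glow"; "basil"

'In' ⟺ contains 'i'.

Out, Out, In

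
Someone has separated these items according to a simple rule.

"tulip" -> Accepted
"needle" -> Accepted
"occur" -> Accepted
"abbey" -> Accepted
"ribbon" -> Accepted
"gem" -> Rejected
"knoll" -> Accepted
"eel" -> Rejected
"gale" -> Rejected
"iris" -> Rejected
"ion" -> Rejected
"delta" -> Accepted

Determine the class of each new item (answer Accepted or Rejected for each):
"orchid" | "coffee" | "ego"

The rule appears to be: length ≥ 5.

Accepted, Accepted, Rejected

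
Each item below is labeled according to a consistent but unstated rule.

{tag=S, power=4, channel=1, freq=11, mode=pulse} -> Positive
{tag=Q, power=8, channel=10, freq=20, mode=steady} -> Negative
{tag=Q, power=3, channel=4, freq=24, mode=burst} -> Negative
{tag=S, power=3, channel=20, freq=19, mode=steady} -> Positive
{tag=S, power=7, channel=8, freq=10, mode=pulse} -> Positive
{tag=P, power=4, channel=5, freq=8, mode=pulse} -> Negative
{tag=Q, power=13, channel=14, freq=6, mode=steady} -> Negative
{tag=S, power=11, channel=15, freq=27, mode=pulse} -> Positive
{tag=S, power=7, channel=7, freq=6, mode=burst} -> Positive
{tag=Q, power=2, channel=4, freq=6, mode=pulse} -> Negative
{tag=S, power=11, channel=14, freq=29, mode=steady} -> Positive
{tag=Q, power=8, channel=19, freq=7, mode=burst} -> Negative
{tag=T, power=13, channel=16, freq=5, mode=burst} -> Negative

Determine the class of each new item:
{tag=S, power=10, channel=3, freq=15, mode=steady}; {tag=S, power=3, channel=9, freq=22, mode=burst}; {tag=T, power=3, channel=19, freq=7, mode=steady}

Positive, Positive, Negative

The distinguishing property — tag is S — holds for all the 'Positive' cases and none of the 'Negative' cases.
{tag=S, power=10, channel=3, freq=15, mode=steady} → tag is S → Positive. {tag=S, power=3, channel=9, freq=22, mode=burst} → tag is S → Positive. {tag=T, power=3, channel=19, freq=7, mode=steady} → tag is T → Negative.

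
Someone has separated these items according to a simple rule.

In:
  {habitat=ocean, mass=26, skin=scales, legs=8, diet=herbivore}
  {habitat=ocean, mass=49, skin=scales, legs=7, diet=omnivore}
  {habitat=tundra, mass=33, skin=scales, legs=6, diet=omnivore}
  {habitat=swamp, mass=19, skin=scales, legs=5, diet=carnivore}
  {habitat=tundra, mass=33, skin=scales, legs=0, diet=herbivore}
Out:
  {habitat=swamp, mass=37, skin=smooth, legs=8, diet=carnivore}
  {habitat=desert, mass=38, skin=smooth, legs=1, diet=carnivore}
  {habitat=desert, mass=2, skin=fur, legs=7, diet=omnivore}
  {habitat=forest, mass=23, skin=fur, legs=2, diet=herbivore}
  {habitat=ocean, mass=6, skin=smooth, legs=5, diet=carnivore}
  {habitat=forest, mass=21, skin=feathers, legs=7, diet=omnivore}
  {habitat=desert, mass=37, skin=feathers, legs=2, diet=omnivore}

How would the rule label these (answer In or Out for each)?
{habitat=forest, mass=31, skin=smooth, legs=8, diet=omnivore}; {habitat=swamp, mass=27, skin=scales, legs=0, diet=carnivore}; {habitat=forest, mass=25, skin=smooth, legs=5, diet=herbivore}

All 'In' examples share one property — skin is scales — and every 'Out' example lacks it.
{habitat=forest, mass=31, skin=smooth, legs=8, diet=omnivore} → skin is smooth → Out. {habitat=swamp, mass=27, skin=scales, legs=0, diet=carnivore} → skin is scales → In. {habitat=forest, mass=25, skin=smooth, legs=5, diet=herbivore} → skin is smooth → Out.

Out, In, Out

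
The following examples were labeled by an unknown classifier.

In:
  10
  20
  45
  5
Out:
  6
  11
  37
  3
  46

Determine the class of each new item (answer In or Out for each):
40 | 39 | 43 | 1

In, Out, Out, Out

Every 'In' example satisfies: multiple of 5. None of the 'Out' examples do.
40: 40 = 5·8 — fits, so In.
39: 39 = 5·7 + 4 — fails this test, so Out.
43: 43 = 5·8 + 3 — fails this test, so Out.
1: 1 = 5·0 + 1 — fails this test, so Out.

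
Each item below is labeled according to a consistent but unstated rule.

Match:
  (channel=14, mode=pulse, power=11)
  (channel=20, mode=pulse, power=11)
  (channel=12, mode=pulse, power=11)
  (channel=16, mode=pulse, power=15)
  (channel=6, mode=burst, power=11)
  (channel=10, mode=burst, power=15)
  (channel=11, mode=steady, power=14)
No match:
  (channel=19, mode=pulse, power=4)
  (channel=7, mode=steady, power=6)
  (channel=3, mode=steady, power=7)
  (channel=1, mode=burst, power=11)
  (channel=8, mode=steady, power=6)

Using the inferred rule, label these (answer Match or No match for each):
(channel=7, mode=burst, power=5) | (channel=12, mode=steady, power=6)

No match, No match

All 'Match' examples share one property — channel ≥ 6 AND power ≥ 7 — and every 'No match' example lacks it.
No match: (channel=7, mode=burst, power=5), since channel = 7, power = 5.
No match: (channel=12, mode=steady, power=6), since channel = 12, power = 6.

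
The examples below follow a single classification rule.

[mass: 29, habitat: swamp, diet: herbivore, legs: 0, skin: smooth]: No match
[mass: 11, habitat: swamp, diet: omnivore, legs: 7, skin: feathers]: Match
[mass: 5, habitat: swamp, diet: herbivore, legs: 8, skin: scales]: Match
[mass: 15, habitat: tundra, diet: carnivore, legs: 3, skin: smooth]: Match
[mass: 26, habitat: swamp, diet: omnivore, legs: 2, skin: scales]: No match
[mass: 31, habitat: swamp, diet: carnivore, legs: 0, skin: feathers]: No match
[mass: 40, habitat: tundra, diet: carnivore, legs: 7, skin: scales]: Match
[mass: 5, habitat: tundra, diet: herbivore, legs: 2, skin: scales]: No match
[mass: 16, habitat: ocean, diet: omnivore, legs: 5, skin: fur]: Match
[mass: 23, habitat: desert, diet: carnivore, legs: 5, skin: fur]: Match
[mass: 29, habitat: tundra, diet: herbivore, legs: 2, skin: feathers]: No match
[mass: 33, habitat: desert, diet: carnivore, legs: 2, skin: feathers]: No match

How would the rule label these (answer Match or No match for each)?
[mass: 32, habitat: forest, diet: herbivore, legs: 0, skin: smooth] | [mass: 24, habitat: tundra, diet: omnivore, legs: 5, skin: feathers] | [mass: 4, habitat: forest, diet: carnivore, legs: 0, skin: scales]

No match, Match, No match

The simplest hypothesis consistent with all the labels is: legs ≥ 3.
[mass: 32, habitat: forest, diet: herbivore, legs: 0, skin: smooth]: legs = 0, does not fit → No match. [mass: 24, habitat: tundra, diet: omnivore, legs: 5, skin: feathers]: legs = 5, meets the rule → Match. [mass: 4, habitat: forest, diet: carnivore, legs: 0, skin: scales]: legs = 0, does not fit → No match.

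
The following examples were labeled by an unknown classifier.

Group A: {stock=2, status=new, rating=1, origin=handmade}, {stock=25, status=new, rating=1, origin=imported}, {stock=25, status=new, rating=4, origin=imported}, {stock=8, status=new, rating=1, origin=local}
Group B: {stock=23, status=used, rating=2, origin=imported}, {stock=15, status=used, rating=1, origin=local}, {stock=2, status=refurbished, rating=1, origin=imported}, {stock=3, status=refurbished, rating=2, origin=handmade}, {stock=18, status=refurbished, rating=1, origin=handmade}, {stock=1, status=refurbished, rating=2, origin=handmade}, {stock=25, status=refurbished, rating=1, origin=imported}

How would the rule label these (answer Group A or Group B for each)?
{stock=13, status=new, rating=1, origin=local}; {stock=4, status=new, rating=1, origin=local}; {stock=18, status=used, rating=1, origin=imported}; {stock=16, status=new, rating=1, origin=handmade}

Group A, Group A, Group B, Group A

Looking at the examples, the only property every 'Group A' case has and every 'Group B' case lacks is: status is new.
{stock=13, status=new, rating=1, origin=local} → status is new → Group A. {stock=4, status=new, rating=1, origin=local} → status is new → Group A. {stock=18, status=used, rating=1, origin=imported} → status is used → Group B. {stock=16, status=new, rating=1, origin=handmade} → status is new → Group A.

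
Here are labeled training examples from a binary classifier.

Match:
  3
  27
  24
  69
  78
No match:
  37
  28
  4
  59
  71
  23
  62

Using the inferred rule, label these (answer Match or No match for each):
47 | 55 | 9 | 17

No match, No match, Match, No match

The simplest hypothesis consistent with all the labels is: multiple of 3.
No match: 47, since 47 = 3·15 + 2.
No match: 55, since 55 = 3·18 + 1.
Match: 9, since 9 = 3·3.
No match: 17, since 17 = 3·5 + 2.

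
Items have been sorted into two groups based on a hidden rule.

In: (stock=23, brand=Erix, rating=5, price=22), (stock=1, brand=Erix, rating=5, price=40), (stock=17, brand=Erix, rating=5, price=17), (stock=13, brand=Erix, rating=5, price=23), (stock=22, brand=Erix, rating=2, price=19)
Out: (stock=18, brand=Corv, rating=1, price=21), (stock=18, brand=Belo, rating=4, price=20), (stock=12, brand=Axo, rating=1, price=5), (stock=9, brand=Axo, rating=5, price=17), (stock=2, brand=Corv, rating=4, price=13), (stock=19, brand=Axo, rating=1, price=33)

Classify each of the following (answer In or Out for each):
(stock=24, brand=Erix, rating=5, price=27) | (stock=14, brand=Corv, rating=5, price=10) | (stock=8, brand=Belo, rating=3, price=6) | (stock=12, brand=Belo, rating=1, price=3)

In, Out, Out, Out

The simplest hypothesis consistent with all the labels is: brand is Erix.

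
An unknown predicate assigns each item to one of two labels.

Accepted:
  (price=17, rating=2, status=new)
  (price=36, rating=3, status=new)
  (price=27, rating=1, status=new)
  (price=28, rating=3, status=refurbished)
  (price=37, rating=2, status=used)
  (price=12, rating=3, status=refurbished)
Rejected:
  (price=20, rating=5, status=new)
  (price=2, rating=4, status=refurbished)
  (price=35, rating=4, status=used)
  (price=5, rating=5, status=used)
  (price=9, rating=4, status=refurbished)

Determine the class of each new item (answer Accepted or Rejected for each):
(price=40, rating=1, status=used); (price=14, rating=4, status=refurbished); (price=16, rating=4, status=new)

All 'Accepted' examples share one property — rating ≤ 3 — and every 'Rejected' example lacks it.
(price=40, rating=1, status=used): rating = 1 — qualifies, so Accepted. (price=14, rating=4, status=refurbished): rating = 4 — fails this test, so Rejected. (price=16, rating=4, status=new): rating = 4 — fails this test, so Rejected.

Accepted, Rejected, Rejected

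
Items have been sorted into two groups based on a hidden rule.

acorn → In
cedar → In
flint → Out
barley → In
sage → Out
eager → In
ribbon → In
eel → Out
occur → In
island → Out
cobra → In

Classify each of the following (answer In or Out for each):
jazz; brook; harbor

Out, In, In

The common property of the 'In' items is: contains 'r'. No 'Out' item has it.
jazz → no 'r' → Out. brook → has 'r' → In. harbor → has 'r' → In.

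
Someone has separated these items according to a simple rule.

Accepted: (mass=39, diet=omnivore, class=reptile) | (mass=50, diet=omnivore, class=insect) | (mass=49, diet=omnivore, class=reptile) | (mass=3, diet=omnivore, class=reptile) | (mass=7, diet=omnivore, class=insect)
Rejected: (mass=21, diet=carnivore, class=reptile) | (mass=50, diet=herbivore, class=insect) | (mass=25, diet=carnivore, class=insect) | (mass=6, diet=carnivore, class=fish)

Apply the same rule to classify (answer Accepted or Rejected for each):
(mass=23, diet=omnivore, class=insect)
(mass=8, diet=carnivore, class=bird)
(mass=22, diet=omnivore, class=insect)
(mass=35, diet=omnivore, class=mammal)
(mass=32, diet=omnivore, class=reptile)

Accepted, Rejected, Accepted, Accepted, Accepted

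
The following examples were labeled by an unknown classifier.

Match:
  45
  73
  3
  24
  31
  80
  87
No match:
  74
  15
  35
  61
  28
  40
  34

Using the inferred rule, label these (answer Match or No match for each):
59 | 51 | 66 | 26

Match, No match, Match, No match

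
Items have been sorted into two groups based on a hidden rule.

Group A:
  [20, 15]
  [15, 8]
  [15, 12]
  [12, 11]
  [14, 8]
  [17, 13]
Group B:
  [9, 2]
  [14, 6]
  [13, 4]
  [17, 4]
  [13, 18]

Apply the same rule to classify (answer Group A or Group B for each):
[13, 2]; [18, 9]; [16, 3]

Group B, Group A, Group B

Rule: first > second AND sum ≥ 22. This holds for each 'Group A' example and fails for each 'Group B' one.
[13, 2]: 13 > 2, 13+2 = 15, does not fit → Group B.
[18, 9]: 18 > 9, 18+9 = 27, meets the rule → Group A.
[16, 3]: 16 > 3, 16+3 = 19, does not fit → Group B.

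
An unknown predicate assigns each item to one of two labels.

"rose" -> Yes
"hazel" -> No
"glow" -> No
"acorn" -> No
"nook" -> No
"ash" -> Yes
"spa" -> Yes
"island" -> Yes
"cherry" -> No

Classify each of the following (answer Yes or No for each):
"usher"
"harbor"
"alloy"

The common property of the 'Yes' items is: contains 's'. No 'No' item has it.
Yes: "usher", since has 's'. No: "harbor", since no 's'. No: "alloy", since no 's'.

Yes, No, No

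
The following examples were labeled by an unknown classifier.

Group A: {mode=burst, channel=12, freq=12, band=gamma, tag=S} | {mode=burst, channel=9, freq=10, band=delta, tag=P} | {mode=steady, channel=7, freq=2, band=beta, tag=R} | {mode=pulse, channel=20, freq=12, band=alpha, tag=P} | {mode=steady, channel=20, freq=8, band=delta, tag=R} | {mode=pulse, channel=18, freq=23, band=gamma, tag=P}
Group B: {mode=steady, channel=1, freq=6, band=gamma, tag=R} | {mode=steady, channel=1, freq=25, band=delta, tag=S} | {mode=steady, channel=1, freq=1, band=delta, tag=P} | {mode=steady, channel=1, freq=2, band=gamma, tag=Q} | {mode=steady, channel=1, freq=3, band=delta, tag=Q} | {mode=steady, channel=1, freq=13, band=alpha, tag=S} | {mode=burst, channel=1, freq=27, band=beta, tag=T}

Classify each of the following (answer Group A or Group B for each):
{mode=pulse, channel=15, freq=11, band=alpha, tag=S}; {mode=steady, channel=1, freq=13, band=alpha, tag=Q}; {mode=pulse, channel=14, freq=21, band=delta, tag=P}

Group A, Group B, Group A

The pattern is that an item is 'Group A' exactly when: channel ≥ 7.
{mode=pulse, channel=15, freq=11, band=alpha, tag=S} — channel = 15, hence Group A. {mode=steady, channel=1, freq=13, band=alpha, tag=Q} — channel = 1, hence Group B. {mode=pulse, channel=14, freq=21, band=delta, tag=P} — channel = 14, hence Group A.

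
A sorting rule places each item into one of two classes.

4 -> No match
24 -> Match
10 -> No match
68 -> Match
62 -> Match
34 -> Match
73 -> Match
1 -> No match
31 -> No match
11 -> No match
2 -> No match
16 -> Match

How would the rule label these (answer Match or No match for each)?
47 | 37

'Match' ⟺ digit sum ≥ 5.
47: Match (digit sum 4+7 = 11). 37: Match (digit sum 3+7 = 10).

Match, Match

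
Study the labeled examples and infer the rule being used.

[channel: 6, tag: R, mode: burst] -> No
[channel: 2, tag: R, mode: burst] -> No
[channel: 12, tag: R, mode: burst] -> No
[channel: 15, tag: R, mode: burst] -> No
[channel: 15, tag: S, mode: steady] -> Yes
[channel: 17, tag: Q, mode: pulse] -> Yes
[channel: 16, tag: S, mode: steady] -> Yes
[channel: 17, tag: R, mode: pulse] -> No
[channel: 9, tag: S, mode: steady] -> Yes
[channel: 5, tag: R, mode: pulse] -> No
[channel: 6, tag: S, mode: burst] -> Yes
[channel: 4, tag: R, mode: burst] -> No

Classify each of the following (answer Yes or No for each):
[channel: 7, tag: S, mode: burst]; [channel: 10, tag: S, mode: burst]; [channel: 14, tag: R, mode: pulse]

Yes, Yes, No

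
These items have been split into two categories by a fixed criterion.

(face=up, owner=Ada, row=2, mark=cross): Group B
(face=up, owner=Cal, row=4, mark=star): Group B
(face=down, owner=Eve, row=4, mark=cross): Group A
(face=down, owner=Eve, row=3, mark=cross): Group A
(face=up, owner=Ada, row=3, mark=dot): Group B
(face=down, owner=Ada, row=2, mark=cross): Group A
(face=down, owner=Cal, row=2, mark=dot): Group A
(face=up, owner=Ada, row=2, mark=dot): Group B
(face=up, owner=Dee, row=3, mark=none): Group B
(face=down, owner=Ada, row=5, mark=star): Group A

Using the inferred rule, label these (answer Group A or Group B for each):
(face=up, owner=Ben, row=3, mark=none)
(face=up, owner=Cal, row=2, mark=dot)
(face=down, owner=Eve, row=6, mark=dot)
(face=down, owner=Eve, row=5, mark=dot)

Group B, Group B, Group A, Group A

Every 'Group A' example satisfies: face is down. None of the 'Group B' examples do.
(face=up, owner=Ben, row=3, mark=none): face is up, does not fit → Group B. (face=up, owner=Cal, row=2, mark=dot): face is up, does not fit → Group B. (face=down, owner=Eve, row=6, mark=dot): face is down, has this property → Group A. (face=down, owner=Eve, row=5, mark=dot): face is down, has this property → Group A.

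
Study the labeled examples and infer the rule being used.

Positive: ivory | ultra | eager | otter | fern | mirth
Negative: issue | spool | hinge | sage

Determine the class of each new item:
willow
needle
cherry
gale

Negative, Negative, Positive, Negative

The rule appears to be: contains 'r'.
willow: Negative (no 'r').
needle: Negative (no 'r').
cherry: Positive (has 'r').
gale: Negative (no 'r').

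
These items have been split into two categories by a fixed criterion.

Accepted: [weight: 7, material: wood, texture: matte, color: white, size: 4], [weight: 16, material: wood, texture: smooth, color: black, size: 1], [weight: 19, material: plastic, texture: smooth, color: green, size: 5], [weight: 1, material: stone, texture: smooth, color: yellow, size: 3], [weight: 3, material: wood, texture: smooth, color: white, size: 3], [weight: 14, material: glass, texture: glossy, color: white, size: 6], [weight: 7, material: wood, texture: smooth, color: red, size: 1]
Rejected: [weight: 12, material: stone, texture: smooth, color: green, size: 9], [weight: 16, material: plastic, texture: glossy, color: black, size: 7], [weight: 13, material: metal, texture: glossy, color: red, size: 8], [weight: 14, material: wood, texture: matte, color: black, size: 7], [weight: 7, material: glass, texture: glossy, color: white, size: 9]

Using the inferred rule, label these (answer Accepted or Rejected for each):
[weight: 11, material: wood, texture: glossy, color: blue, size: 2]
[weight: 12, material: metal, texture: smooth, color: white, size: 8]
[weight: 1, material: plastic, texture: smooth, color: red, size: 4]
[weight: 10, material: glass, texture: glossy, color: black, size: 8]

The classifier is using: size ≤ 6.
[weight: 11, material: wood, texture: glossy, color: blue, size: 2]: size = 2, matches → Accepted. [weight: 12, material: metal, texture: smooth, color: white, size: 8]: size = 8, does not fit → Rejected. [weight: 1, material: plastic, texture: smooth, color: red, size: 4]: size = 4, matches → Accepted. [weight: 10, material: glass, texture: glossy, color: black, size: 8]: size = 8, does not fit → Rejected.

Accepted, Rejected, Accepted, Rejected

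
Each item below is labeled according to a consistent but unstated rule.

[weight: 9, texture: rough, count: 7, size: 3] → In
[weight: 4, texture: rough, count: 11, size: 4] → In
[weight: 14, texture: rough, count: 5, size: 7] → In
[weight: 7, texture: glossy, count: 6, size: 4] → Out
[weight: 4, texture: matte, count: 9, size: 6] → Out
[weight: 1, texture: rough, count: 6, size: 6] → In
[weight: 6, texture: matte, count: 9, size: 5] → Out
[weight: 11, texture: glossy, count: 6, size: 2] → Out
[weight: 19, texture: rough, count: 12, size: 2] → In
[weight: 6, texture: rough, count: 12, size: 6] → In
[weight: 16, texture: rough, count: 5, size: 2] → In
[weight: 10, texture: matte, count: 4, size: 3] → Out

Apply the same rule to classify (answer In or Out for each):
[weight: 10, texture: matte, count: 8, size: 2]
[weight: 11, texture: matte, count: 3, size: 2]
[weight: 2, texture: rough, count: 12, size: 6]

Out, Out, In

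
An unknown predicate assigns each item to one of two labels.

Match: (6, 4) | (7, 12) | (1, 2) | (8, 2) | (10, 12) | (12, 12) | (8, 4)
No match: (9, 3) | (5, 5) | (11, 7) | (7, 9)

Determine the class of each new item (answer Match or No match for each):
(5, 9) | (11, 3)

The pattern is that an item is 'Match' exactly when: second is even.
(5, 9) — second 9, hence No match.
(11, 3) — second 3, hence No match.

No match, No match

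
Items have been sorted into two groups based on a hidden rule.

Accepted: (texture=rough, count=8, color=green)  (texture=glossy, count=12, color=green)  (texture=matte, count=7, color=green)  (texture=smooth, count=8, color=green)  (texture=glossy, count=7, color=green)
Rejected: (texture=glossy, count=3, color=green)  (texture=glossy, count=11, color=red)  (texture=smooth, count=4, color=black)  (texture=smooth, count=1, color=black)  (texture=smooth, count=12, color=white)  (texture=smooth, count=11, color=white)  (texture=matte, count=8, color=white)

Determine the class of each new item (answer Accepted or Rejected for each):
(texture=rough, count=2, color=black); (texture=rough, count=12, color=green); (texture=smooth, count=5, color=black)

Rejected, Accepted, Rejected

The distinguishing property — color is green AND count ≥ 4 — holds for all the 'Accepted' cases and none of the 'Rejected' cases.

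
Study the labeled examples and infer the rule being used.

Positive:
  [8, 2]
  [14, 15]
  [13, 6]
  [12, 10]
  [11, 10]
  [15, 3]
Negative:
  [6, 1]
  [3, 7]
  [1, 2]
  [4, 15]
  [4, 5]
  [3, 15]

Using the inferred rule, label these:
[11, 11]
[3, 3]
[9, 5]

The distinguishing property — first ≥ 7 — holds for all the 'Positive' cases and none of the 'Negative' cases.

Positive, Negative, Positive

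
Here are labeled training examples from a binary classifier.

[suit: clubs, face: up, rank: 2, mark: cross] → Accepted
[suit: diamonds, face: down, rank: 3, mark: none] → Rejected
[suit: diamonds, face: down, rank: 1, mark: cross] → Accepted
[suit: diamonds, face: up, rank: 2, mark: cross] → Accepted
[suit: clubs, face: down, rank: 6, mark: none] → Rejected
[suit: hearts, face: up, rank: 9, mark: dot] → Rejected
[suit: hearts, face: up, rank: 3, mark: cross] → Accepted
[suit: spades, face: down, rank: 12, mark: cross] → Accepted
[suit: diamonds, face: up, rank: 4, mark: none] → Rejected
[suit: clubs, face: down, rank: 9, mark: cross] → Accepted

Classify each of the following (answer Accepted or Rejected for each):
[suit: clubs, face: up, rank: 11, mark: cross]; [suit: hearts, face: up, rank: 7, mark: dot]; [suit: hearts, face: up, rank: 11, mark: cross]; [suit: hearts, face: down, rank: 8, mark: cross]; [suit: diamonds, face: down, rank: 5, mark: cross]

Accepted, Rejected, Accepted, Accepted, Accepted

Every 'Accepted' example satisfies: mark is cross. None of the 'Rejected' examples do.
[suit: clubs, face: up, rank: 11, mark: cross]: mark is cross, fits → Accepted. [suit: hearts, face: up, rank: 7, mark: dot]: mark is dot, fails this test → Rejected. [suit: hearts, face: up, rank: 11, mark: cross]: mark is cross, fits → Accepted. [suit: hearts, face: down, rank: 8, mark: cross]: mark is cross, fits → Accepted. [suit: diamonds, face: down, rank: 5, mark: cross]: mark is cross, fits → Accepted.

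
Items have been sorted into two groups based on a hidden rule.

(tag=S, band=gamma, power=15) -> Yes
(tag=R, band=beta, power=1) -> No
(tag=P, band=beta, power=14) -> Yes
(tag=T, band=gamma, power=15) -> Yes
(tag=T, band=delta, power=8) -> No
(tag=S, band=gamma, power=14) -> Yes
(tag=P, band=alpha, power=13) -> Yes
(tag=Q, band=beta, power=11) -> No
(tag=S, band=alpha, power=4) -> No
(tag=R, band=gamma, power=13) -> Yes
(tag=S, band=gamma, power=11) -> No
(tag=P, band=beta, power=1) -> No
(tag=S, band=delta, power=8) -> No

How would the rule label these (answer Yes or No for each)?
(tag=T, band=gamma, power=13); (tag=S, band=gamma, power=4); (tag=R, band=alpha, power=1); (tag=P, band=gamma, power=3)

Yes, No, No, No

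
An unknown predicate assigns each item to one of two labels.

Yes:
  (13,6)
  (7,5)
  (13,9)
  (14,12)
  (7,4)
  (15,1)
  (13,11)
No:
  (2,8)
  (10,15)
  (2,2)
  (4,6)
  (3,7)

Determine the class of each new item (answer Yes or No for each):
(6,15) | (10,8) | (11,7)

The rule appears to be: first > second.
No: (6,15), since 6 < 15. Yes: (10,8), since 10 > 8. Yes: (11,7), since 11 > 7.

No, Yes, Yes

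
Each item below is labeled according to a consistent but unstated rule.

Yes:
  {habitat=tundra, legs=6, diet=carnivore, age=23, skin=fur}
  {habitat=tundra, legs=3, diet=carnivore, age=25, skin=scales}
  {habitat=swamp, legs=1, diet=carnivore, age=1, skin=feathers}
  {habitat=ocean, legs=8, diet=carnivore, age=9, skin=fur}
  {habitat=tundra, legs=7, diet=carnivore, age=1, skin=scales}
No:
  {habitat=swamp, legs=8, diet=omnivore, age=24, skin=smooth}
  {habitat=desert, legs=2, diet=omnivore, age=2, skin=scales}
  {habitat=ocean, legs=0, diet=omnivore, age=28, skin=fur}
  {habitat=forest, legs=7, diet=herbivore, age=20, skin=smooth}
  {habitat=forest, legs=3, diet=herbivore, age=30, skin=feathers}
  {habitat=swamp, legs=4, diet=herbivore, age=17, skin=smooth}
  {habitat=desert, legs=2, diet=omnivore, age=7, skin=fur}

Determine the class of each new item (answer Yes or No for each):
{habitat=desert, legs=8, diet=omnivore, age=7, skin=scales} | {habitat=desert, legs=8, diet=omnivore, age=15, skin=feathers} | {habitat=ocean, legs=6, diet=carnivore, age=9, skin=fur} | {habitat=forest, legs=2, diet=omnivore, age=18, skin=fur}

No, No, Yes, No

Rule: diet is carnivore. This holds for each 'Yes' example and fails for each 'No' one.
{habitat=desert, legs=8, diet=omnivore, age=7, skin=scales}: diet is omnivore, doesn't match → No. {habitat=desert, legs=8, diet=omnivore, age=15, skin=feathers}: diet is omnivore, doesn't match → No. {habitat=ocean, legs=6, diet=carnivore, age=9, skin=fur}: diet is carnivore, passes → Yes. {habitat=forest, legs=2, diet=omnivore, age=18, skin=fur}: diet is omnivore, doesn't match → No.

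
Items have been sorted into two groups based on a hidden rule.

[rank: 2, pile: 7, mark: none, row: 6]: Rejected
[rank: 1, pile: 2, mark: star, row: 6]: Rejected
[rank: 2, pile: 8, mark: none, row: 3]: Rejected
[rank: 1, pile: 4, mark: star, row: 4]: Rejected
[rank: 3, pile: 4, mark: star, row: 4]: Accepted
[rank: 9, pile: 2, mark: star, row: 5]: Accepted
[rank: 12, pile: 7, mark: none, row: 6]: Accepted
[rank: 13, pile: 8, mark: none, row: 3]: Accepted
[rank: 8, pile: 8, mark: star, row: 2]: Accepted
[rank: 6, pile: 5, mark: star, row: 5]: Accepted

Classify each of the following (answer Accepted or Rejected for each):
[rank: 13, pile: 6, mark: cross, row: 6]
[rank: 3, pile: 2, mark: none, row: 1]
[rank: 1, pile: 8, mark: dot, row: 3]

The common property of the 'Accepted' items is: rank ≥ 3. No 'Rejected' item has it.
Accepted: [rank: 13, pile: 6, mark: cross, row: 6], since rank = 13. Accepted: [rank: 3, pile: 2, mark: none, row: 1], since rank = 3. Rejected: [rank: 1, pile: 8, mark: dot, row: 3], since rank = 1.

Accepted, Accepted, Rejected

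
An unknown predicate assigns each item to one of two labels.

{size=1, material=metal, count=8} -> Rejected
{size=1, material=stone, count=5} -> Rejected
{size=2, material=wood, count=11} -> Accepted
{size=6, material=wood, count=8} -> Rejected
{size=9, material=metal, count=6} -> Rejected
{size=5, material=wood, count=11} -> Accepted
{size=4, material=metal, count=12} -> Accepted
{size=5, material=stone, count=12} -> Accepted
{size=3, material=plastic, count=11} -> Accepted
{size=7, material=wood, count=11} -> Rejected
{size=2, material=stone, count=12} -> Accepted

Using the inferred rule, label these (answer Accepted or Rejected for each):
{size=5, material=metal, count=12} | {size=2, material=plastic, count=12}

Accepted, Accepted

The common property of the 'Accepted' items is: size ≥ 2 AND size ≤ 5. No 'Rejected' item has it.
{size=5, material=metal, count=12}: size = 5 — has this property, so Accepted. {size=2, material=plastic, count=12}: size = 2 — has this property, so Accepted.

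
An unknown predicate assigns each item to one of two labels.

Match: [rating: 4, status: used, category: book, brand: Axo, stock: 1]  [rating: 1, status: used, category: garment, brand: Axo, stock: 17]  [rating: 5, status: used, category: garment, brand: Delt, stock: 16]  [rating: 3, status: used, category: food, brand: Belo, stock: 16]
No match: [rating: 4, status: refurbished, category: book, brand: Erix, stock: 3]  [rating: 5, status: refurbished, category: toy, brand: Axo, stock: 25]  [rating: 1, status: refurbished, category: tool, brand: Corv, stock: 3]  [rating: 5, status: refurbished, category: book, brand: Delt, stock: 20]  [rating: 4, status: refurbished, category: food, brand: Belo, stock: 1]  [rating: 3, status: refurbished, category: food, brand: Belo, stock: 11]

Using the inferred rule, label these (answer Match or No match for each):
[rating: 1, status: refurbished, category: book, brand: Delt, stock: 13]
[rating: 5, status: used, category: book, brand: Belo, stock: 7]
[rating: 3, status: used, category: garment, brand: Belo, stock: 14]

No match, Match, Match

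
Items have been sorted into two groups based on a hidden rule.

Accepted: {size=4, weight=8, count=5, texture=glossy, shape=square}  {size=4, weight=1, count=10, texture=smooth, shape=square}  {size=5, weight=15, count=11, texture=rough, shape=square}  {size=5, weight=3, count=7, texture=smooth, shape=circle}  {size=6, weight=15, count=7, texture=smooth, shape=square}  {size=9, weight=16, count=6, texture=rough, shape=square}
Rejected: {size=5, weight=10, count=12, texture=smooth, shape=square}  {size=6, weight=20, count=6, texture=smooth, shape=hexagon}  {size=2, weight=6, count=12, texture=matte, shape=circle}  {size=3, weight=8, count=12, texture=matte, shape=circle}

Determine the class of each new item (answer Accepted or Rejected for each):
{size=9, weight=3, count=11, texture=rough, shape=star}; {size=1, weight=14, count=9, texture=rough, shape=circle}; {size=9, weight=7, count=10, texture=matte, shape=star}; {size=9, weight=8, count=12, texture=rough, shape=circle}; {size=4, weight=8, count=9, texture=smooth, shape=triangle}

The classifier is using: weight ≤ 16 AND count ≤ 11.
Accepted: {size=9, weight=3, count=11, texture=rough, shape=star}, since weight = 3, count = 11. Accepted: {size=1, weight=14, count=9, texture=rough, shape=circle}, since weight = 14, count = 9. Accepted: {size=9, weight=7, count=10, texture=matte, shape=star}, since weight = 7, count = 10. Rejected: {size=9, weight=8, count=12, texture=rough, shape=circle}, since weight = 8, count = 12. Accepted: {size=4, weight=8, count=9, texture=smooth, shape=triangle}, since weight = 8, count = 9.

Accepted, Accepted, Accepted, Rejected, Accepted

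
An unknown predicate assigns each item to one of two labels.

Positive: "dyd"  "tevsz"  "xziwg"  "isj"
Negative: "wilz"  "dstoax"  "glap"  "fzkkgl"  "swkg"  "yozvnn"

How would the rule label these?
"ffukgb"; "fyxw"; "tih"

Checking candidate rules against both groups, what survives is: odd length.
Negative: "ffukgb", since length 6.
Negative: "fyxw", since length 4.
Positive: "tih", since length 3.

Negative, Negative, Positive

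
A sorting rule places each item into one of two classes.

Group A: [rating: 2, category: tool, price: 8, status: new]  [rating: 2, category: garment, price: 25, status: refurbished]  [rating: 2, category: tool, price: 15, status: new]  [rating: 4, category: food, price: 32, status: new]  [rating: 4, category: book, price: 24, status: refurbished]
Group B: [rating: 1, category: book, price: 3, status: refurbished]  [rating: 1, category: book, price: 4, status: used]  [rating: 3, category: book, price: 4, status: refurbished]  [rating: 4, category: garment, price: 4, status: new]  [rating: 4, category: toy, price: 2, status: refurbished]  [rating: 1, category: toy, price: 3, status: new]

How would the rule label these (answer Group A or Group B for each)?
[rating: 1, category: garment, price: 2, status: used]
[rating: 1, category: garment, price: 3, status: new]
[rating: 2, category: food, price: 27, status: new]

Group B, Group B, Group A

The simplest hypothesis consistent with all the labels is: price ≥ 8.
[rating: 1, category: garment, price: 2, status: used] — price = 2, hence Group B. [rating: 1, category: garment, price: 3, status: new] — price = 3, hence Group B. [rating: 2, category: food, price: 27, status: new] — price = 27, hence Group A.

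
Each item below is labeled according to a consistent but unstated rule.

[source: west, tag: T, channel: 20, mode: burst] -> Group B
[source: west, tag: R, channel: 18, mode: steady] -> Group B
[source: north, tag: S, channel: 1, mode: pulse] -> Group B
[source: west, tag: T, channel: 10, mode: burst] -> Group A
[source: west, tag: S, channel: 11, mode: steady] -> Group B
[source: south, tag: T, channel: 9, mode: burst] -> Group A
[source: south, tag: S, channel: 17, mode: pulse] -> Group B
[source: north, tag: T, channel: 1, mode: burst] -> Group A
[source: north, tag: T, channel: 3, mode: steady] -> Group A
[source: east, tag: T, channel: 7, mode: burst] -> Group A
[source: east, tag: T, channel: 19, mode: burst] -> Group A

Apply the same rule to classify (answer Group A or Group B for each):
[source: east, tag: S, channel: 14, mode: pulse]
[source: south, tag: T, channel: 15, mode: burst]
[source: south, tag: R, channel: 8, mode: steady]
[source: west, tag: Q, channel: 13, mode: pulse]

Rule: tag is T AND channel ≤ 19. This holds for each 'Group A' example and fails for each 'Group B' one.
[source: east, tag: S, channel: 14, mode: pulse]: Group B (tag is S, channel = 14).
[source: south, tag: T, channel: 15, mode: burst]: Group A (tag is T, channel = 15).
[source: south, tag: R, channel: 8, mode: steady]: Group B (tag is R, channel = 8).
[source: west, tag: Q, channel: 13, mode: pulse]: Group B (tag is Q, channel = 13).

Group B, Group A, Group B, Group B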